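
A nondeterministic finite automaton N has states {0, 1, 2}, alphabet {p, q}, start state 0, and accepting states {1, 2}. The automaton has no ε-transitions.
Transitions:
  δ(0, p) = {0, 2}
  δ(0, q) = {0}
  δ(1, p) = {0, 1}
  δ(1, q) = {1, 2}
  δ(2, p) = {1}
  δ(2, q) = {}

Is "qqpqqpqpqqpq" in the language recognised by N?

Start: {0}
read q: {0}
read q: {0}
read p: {0, 2}
read q: {0}
read q: {0}
read p: {0, 2}
read q: {0}
read p: {0, 2}
read q: {0}
read q: {0}
read p: {0, 2}
read q: {0}
Reachable ∩ accepting = {} — empty.

rejected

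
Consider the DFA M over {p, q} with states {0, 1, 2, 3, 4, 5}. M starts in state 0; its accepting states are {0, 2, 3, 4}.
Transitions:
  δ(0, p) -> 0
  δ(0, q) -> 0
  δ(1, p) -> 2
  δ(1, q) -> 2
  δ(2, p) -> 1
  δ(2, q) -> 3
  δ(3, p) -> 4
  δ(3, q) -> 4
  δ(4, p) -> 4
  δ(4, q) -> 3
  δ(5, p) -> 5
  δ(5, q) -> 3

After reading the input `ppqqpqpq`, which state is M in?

0

0 --p--> 0
0 --p--> 0
0 --q--> 0
0 --q--> 0
0 --p--> 0
0 --q--> 0
0 --p--> 0
0 --q--> 0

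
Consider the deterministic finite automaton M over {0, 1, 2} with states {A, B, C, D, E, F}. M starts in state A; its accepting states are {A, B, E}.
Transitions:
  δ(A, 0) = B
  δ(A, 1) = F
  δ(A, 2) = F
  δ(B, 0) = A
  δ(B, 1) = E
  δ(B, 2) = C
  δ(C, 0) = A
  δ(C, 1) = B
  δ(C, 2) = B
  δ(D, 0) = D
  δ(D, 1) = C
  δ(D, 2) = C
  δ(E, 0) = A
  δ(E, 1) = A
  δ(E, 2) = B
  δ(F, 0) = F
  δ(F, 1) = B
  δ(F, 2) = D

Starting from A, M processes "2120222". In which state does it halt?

A --2--> F
F --1--> B
B --2--> C
C --0--> A
A --2--> F
F --2--> D
D --2--> C

C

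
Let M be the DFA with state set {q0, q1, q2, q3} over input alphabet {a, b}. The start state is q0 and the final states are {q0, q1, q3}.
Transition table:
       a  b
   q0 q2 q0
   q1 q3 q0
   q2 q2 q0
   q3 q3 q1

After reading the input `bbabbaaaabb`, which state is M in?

q0

q0 --b--> q0
q0 --b--> q0
q0 --a--> q2
q2 --b--> q0
q0 --b--> q0
q0 --a--> q2
q2 --a--> q2
q2 --a--> q2
q2 --a--> q2
q2 --b--> q0
q0 --b--> q0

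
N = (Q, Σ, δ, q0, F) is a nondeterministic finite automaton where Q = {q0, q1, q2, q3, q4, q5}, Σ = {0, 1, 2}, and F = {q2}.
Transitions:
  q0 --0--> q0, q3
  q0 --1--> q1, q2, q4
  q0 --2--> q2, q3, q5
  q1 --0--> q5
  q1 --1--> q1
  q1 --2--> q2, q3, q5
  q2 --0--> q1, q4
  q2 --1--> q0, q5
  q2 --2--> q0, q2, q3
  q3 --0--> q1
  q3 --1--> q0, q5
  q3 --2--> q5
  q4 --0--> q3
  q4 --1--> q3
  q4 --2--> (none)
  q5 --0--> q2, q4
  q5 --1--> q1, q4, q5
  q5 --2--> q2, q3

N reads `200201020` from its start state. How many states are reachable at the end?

Start: {q0}
read 2: {q2, q3, q5}
read 0: {q1, q2, q4}
read 0: {q1, q3, q4, q5}
read 2: {q2, q3, q5}
read 0: {q1, q2, q4}
read 1: {q0, q1, q3, q5}
read 0: {q0, q1, q2, q3, q4, q5}
read 2: {q0, q2, q3, q5}
read 0: {q0, q1, q2, q3, q4}
Final reachable set {q0, q1, q2, q3, q4} has 5 states.

5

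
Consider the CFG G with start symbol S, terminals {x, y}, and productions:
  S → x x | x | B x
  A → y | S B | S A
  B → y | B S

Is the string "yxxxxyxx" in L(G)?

yes

S ⇒ Bx ⇒ BSx ⇒ BSSx ⇒ BSSSx ⇒ ySSSx ⇒ yxxSSx ⇒ yxxxxSx ⇒ yxxxxBxx ⇒ yxxxxyxx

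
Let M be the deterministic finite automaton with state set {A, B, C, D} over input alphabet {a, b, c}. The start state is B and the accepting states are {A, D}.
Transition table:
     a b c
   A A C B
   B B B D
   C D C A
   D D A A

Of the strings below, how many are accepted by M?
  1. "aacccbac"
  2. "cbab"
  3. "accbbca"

2

"aacccbac": accepted
"cbab": rejected
"accbbca": accepted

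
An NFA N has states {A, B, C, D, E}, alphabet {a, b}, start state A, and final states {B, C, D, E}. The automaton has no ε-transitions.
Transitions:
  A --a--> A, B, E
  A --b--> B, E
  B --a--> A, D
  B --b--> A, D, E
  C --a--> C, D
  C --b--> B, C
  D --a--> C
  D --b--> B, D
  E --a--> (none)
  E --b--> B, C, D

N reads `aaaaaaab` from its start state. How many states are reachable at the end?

5

Start: {A}
read a: {A, B, E}
read a: {A, B, D, E}
read a: {A, B, C, D, E}
read a: {A, B, C, D, E}
read a: {A, B, C, D, E}
read a: {A, B, C, D, E}
read a: {A, B, C, D, E}
read b: {A, B, C, D, E}
Final reachable set {A, B, C, D, E} has 5 states.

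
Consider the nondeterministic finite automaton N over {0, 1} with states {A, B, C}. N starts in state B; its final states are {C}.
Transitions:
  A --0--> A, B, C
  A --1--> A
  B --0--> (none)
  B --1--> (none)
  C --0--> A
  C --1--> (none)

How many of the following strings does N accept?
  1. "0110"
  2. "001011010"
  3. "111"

"0110": rejected
"001011010": rejected
"111": rejected

0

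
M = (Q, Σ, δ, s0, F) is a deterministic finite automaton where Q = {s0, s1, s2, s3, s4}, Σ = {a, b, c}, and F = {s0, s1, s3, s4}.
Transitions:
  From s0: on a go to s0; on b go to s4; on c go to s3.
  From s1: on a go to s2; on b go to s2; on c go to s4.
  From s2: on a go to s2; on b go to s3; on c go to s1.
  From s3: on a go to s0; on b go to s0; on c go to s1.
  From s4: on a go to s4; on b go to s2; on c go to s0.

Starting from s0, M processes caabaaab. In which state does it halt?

s2

s0 --c--> s3
s3 --a--> s0
s0 --a--> s0
s0 --b--> s4
s4 --a--> s4
s4 --a--> s4
s4 --a--> s4
s4 --b--> s2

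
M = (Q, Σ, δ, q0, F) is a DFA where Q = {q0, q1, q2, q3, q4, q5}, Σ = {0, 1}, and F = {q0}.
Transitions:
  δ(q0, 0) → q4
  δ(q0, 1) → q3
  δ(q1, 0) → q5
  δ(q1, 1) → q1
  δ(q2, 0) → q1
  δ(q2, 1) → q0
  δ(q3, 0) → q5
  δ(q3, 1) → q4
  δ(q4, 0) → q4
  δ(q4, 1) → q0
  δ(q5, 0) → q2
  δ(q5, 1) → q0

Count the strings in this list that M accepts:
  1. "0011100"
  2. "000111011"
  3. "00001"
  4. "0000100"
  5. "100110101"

"0011100": rejected
"000111011": rejected
"00001": accepted
"0000100": rejected
"100110101": accepted

2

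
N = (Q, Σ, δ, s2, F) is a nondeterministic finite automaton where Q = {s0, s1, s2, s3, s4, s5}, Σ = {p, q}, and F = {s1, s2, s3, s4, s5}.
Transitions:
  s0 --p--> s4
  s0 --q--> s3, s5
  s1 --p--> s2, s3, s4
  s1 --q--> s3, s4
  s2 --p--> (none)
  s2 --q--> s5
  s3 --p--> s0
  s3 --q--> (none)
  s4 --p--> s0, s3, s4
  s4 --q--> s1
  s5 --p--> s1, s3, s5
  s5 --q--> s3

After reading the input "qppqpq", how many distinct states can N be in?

Start: {s2}
read q: {s5}
read p: {s1, s3, s5}
read p: {s0, s1, s2, s3, s4, s5}
read q: {s1, s3, s4, s5}
read p: {s0, s1, s2, s3, s4, s5}
read q: {s1, s3, s4, s5}
Final reachable set {s1, s3, s4, s5} has 4 states.

4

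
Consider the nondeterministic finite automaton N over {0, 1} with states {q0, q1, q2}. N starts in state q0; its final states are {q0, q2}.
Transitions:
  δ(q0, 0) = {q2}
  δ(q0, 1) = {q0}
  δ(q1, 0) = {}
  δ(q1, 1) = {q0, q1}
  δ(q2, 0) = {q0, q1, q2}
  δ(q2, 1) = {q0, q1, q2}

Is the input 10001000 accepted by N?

accepted

Start: {q0}
read 1: {q0}
read 0: {q2}
read 0: {q0, q1, q2}
read 0: {q0, q1, q2}
read 1: {q0, q1, q2}
read 0: {q0, q1, q2}
read 0: {q0, q1, q2}
read 0: {q0, q1, q2}
Reachable ∩ accepting = {q0, q2} — nonempty.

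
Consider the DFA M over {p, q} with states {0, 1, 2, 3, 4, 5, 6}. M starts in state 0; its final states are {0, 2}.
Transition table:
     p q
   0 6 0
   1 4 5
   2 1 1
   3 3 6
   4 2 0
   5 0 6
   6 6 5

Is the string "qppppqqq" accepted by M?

0 --q--> 0
0 --p--> 6
6 --p--> 6
6 --p--> 6
6 --p--> 6
6 --q--> 5
5 --q--> 6
6 --q--> 5
End in state 5, which is not an accepting state.

rejected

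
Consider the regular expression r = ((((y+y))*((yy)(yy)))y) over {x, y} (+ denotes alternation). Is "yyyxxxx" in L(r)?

no

No split of yyyxxxx into u·v has (((y+y))*((yy)(yy))) matching u and y matching v.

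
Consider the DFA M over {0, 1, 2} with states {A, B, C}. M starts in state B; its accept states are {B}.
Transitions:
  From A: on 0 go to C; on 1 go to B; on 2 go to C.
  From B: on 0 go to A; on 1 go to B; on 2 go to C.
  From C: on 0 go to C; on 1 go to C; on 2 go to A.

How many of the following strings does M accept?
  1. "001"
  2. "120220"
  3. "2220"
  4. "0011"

"001": rejected
"120220": rejected
"2220": rejected
"0011": rejected

0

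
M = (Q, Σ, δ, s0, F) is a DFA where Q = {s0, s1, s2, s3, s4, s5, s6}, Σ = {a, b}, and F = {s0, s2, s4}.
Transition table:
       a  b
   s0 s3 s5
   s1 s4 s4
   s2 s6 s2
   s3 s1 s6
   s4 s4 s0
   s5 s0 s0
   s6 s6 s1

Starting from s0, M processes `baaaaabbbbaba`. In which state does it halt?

s0 --b--> s5
s5 --a--> s0
s0 --a--> s3
s3 --a--> s1
s1 --a--> s4
s4 --a--> s4
s4 --b--> s0
s0 --b--> s5
s5 --b--> s0
s0 --b--> s5
s5 --a--> s0
s0 --b--> s5
s5 --a--> s0

s0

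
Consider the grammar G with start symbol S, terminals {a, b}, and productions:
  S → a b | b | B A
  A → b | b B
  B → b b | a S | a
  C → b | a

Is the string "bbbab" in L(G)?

yes

S ⇒ BA ⇒ bbA ⇒ bbbB ⇒ bbbaS ⇒ bbbab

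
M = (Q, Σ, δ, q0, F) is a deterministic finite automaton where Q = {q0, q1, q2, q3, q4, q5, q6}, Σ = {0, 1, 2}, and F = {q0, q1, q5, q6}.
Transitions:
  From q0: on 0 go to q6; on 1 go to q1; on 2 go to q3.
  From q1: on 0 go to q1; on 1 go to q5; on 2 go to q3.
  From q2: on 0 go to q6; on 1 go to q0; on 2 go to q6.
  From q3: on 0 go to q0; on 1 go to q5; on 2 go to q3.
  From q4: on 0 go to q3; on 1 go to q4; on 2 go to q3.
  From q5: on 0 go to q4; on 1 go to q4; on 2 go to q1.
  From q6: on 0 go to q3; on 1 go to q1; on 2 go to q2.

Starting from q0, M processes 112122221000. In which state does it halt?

q0

q0 --1--> q1
q1 --1--> q5
q5 --2--> q1
q1 --1--> q5
q5 --2--> q1
q1 --2--> q3
q3 --2--> q3
q3 --2--> q3
q3 --1--> q5
q5 --0--> q4
q4 --0--> q3
q3 --0--> q0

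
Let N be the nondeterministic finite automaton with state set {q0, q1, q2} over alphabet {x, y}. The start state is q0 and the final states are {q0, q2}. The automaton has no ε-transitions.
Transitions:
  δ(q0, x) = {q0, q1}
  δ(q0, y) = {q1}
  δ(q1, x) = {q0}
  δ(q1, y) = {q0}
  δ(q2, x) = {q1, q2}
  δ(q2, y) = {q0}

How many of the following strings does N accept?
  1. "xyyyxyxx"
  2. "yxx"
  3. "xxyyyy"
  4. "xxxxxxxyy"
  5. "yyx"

5

"xyyyxyxx": accepted
"yxx": accepted
"xxyyyy": accepted
"xxxxxxxyy": accepted
"yyx": accepted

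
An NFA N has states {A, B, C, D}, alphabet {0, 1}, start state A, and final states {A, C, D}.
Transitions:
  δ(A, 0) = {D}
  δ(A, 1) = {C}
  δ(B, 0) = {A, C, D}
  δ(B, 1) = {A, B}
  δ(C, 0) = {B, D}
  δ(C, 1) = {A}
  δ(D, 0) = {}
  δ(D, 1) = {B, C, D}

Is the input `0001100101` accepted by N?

rejected

Start: {A}
read 0: {D}
read 0: {}
The reachable set is empty and stays empty for the remaining 8 symbols.
Reachable ∩ accepting = {} — empty.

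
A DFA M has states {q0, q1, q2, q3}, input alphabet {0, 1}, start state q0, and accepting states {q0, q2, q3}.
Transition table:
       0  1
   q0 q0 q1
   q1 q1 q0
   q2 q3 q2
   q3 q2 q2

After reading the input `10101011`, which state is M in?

q0 --1--> q1
q1 --0--> q1
q1 --1--> q0
q0 --0--> q0
q0 --1--> q1
q1 --0--> q1
q1 --1--> q0
q0 --1--> q1

q1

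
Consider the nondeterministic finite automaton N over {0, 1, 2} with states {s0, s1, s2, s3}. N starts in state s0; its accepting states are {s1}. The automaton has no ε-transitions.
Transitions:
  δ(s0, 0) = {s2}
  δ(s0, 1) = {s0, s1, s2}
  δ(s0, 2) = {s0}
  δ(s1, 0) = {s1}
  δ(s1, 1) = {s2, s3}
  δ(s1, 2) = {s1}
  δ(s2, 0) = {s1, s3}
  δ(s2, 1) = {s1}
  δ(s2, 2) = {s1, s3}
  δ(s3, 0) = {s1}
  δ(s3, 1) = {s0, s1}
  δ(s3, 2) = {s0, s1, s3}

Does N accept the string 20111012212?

accepted

Start: {s0}
read 2: {s0}
read 0: {s2}
read 1: {s1}
read 1: {s2, s3}
read 1: {s0, s1}
read 0: {s1, s2}
read 1: {s1, s2, s3}
read 2: {s0, s1, s3}
read 2: {s0, s1, s3}
read 1: {s0, s1, s2, s3}
read 2: {s0, s1, s3}
Reachable ∩ accepting = {s1} — nonempty.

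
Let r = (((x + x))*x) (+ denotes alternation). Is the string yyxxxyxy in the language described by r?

no

No split of yyxxxyxy into u·v has ((x+x))* matching u and x matching v.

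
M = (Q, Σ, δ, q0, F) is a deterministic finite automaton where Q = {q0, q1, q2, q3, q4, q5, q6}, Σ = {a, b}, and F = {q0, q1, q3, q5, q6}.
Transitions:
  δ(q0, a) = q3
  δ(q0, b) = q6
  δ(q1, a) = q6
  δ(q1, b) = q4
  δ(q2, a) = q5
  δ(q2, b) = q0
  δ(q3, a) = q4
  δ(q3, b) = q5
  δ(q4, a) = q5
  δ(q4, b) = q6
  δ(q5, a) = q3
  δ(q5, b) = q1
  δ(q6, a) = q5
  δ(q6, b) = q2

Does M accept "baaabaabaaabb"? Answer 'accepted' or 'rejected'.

rejected

q0 --b--> q6
q6 --a--> q5
q5 --a--> q3
q3 --a--> q4
q4 --b--> q6
q6 --a--> q5
q5 --a--> q3
q3 --b--> q5
q5 --a--> q3
q3 --a--> q4
q4 --a--> q5
q5 --b--> q1
q1 --b--> q4
End in state q4, which is not an accepting state.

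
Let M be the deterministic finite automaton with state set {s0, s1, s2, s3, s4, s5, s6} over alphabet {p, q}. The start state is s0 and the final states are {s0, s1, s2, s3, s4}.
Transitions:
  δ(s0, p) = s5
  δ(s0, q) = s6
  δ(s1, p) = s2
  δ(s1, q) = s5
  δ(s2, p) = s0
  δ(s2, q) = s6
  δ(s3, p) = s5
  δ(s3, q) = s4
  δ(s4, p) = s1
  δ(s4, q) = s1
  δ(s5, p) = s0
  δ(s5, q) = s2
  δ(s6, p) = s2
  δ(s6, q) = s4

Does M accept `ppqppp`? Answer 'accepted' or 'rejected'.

s0 --p--> s5
s5 --p--> s0
s0 --q--> s6
s6 --p--> s2
s2 --p--> s0
s0 --p--> s5
End in state s5, which is not an accepting state.

rejected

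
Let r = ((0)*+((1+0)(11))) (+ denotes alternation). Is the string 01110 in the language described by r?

Neither (0)* nor ((1+0)(11)) matches 01110.

no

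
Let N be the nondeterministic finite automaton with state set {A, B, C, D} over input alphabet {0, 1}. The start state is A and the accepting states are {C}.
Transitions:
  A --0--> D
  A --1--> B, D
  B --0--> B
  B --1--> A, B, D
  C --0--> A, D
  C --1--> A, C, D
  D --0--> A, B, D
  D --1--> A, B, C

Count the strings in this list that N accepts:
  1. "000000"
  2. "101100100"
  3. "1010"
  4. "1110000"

0

"000000": rejected
"101100100": rejected
"1010": rejected
"1110000": rejected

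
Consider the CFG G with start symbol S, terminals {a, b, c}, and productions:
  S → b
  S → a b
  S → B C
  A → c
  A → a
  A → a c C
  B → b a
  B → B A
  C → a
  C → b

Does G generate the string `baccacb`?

yes

S ⇒ BC ⇒ BAC ⇒ BAAC ⇒ BAAAC ⇒ BAAAAC ⇒ baAAAAC ⇒ bacAAAC ⇒ baccAAC ⇒ baccaAC ⇒ baccacC ⇒ baccacb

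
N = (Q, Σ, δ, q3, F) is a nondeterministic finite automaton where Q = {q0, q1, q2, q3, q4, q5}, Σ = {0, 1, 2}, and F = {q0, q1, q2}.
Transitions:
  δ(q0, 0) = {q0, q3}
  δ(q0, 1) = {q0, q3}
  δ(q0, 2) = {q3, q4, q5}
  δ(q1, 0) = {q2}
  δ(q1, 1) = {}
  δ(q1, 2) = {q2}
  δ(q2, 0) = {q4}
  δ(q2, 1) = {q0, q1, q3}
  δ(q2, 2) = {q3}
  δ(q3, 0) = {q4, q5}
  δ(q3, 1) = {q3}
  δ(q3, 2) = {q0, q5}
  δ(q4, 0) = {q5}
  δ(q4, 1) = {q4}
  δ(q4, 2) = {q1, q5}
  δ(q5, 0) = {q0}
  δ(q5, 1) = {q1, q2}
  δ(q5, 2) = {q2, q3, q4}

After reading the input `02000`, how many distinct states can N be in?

Start: {q3}
read 0: {q4, q5}
read 2: {q1, q2, q3, q4, q5}
read 0: {q0, q2, q4, q5}
read 0: {q0, q3, q4, q5}
read 0: {q0, q3, q4, q5}
Final reachable set {q0, q3, q4, q5} has 4 states.

4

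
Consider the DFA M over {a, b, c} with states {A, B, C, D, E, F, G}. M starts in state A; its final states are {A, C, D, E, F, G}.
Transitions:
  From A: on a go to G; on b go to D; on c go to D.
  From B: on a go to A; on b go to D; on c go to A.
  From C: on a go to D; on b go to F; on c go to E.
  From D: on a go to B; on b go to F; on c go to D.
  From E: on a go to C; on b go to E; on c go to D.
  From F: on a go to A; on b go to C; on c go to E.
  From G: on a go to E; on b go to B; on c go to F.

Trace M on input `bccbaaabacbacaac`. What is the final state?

A --b--> D
D --c--> D
D --c--> D
D --b--> F
F --a--> A
A --a--> G
G --a--> E
E --b--> E
E --a--> C
C --c--> E
E --b--> E
E --a--> C
C --c--> E
E --a--> C
C --a--> D
D --c--> D

D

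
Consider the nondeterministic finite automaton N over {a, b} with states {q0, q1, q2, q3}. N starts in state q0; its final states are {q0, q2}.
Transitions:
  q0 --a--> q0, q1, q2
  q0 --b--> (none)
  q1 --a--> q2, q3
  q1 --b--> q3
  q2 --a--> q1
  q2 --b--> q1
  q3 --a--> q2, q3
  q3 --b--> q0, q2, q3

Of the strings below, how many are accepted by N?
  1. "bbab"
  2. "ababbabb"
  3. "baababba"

"bbab": rejected
"ababbabb": accepted
"baababba": rejected

1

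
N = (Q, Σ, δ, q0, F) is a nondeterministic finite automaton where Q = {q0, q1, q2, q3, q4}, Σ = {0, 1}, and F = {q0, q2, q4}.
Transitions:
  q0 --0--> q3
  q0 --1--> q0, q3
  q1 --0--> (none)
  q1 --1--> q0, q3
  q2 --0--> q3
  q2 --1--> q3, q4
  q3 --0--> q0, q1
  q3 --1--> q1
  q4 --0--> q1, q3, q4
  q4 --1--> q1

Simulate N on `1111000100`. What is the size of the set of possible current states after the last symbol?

3

Start: {q0}
read 1: {q0, q3}
read 1: {q0, q1, q3}
read 1: {q0, q1, q3}
read 1: {q0, q1, q3}
read 0: {q0, q1, q3}
read 0: {q0, q1, q3}
read 0: {q0, q1, q3}
read 1: {q0, q1, q3}
read 0: {q0, q1, q3}
read 0: {q0, q1, q3}
Final reachable set {q0, q1, q3} has 3 states.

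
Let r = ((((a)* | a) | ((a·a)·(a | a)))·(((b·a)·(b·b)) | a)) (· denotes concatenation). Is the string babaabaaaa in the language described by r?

no

No split of babaabaaaa into u·v has (((a)*|a)|((a·a)·(a|a))) matching u and (((b·a)·(b·b))|a) matching v.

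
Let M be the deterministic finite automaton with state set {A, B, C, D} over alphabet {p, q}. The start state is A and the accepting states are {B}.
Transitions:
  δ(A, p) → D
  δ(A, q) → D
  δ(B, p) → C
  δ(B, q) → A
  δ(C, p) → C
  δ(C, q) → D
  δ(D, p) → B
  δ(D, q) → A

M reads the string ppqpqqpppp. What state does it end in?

A --p--> D
D --p--> B
B --q--> A
A --p--> D
D --q--> A
A --q--> D
D --p--> B
B --p--> C
C --p--> C
C --p--> C

C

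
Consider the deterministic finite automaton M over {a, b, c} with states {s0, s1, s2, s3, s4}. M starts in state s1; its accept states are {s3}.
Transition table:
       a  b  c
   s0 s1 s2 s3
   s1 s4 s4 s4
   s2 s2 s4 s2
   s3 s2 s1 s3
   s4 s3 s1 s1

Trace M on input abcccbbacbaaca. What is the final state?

s1 --a--> s4
s4 --b--> s1
s1 --c--> s4
s4 --c--> s1
s1 --c--> s4
s4 --b--> s1
s1 --b--> s4
s4 --a--> s3
s3 --c--> s3
s3 --b--> s1
s1 --a--> s4
s4 --a--> s3
s3 --c--> s3
s3 --a--> s2

s2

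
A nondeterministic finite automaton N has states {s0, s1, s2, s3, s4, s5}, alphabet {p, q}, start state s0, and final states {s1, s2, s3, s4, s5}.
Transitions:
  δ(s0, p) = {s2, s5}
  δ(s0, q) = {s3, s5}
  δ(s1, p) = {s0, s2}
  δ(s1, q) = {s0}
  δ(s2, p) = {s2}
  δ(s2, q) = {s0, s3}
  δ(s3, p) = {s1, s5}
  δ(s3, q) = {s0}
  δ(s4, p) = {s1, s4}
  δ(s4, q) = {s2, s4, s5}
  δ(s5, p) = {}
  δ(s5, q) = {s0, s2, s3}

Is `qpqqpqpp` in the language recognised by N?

Start: {s0}
read q: {s3, s5}
read p: {s1, s5}
read q: {s0, s2, s3}
read q: {s0, s3, s5}
read p: {s1, s2, s5}
read q: {s0, s2, s3}
read p: {s1, s2, s5}
read p: {s0, s2}
Reachable ∩ accepting = {s2} — nonempty.

accepted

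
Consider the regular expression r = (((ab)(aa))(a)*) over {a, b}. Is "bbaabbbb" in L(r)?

no

No split of bbaabbbb into u·v has ((ab)(aa)) matching u and (a)* matching v.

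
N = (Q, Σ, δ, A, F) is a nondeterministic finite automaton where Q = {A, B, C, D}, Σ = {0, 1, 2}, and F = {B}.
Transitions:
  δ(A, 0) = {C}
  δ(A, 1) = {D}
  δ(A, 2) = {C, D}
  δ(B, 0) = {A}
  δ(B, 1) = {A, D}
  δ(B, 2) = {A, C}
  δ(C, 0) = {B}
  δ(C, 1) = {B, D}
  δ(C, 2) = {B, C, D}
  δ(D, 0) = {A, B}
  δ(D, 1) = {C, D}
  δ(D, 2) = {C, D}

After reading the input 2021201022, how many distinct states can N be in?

4

Start: {A}
read 2: {C, D}
read 0: {A, B}
read 2: {A, C, D}
read 1: {B, C, D}
read 2: {A, B, C, D}
read 0: {A, B, C}
read 1: {A, B, D}
read 0: {A, B, C}
read 2: {A, B, C, D}
read 2: {A, B, C, D}
Final reachable set {A, B, C, D} has 4 states.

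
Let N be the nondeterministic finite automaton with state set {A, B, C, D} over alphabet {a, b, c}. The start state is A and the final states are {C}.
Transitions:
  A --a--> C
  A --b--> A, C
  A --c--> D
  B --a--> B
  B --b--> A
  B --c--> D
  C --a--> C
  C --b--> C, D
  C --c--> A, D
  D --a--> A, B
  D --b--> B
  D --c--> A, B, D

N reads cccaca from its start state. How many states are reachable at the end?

3

Start: {A}
read c: {D}
read c: {A, B, D}
read c: {A, B, D}
read a: {A, B, C}
read c: {A, D}
read a: {A, B, C}
Final reachable set {A, B, C} has 3 states.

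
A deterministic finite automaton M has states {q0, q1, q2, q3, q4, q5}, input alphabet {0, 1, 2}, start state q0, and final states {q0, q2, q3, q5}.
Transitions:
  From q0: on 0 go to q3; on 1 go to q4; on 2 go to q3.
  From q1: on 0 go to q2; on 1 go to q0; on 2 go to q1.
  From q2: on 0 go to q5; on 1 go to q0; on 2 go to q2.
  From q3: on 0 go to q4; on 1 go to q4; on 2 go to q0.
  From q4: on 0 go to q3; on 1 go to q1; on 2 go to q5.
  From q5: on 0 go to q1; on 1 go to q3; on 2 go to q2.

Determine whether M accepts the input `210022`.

q0 --2--> q3
q3 --1--> q4
q4 --0--> q3
q3 --0--> q4
q4 --2--> q5
q5 --2--> q2
End in state q2, which is an accepting state.

accepted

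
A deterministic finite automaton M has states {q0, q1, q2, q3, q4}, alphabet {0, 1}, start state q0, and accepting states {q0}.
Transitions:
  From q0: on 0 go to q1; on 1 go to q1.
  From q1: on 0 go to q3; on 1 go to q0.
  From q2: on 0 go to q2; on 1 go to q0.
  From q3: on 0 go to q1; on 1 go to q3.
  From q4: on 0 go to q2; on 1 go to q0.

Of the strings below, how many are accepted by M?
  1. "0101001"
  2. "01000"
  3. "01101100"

0

"0101001": rejected
"01000": rejected
"01101100": rejected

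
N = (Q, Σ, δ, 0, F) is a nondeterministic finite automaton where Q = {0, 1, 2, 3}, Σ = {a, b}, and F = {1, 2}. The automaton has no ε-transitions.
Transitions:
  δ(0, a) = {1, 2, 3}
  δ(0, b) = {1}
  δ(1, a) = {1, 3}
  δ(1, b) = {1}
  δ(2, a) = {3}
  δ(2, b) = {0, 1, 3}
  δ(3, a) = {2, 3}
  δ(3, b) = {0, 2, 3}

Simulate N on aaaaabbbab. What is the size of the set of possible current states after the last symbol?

Start: {0}
read a: {1, 2, 3}
read a: {1, 2, 3}
read a: {1, 2, 3}
read a: {1, 2, 3}
read a: {1, 2, 3}
read b: {0, 1, 2, 3}
read b: {0, 1, 2, 3}
read b: {0, 1, 2, 3}
read a: {1, 2, 3}
read b: {0, 1, 2, 3}
Final reachable set {0, 1, 2, 3} has 4 states.

4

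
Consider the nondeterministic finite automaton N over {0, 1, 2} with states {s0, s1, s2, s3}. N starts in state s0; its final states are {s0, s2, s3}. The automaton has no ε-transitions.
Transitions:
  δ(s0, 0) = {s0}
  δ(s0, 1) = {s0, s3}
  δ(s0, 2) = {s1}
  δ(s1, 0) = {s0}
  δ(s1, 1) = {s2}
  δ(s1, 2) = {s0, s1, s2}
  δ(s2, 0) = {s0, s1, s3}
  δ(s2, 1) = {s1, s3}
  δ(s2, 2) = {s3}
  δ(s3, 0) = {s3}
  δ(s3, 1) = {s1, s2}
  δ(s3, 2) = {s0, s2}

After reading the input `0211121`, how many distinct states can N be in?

4

Start: {s0}
read 0: {s0}
read 2: {s1}
read 1: {s2}
read 1: {s1, s3}
read 1: {s1, s2}
read 2: {s0, s1, s2, s3}
read 1: {s0, s1, s2, s3}
Final reachable set {s0, s1, s2, s3} has 4 states.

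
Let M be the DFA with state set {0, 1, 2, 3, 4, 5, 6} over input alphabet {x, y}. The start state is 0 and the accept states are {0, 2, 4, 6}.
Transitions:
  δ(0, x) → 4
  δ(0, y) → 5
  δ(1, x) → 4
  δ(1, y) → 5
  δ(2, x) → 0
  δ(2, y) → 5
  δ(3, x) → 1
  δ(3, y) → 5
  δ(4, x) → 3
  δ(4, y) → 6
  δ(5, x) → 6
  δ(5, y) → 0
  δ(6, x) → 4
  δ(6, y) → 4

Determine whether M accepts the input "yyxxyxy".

accepted

0 --y--> 5
5 --y--> 0
0 --x--> 4
4 --x--> 3
3 --y--> 5
5 --x--> 6
6 --y--> 4
End in state 4, which is an accepting state.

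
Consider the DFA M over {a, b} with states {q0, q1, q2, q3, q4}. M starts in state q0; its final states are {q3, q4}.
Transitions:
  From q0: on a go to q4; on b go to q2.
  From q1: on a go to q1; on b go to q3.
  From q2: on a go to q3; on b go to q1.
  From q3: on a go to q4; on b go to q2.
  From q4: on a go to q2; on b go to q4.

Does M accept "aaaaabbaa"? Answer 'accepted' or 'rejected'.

q0 --a--> q4
q4 --a--> q2
q2 --a--> q3
q3 --a--> q4
q4 --a--> q2
q2 --b--> q1
q1 --b--> q3
q3 --a--> q4
q4 --a--> q2
End in state q2, which is not an accepting state.

rejected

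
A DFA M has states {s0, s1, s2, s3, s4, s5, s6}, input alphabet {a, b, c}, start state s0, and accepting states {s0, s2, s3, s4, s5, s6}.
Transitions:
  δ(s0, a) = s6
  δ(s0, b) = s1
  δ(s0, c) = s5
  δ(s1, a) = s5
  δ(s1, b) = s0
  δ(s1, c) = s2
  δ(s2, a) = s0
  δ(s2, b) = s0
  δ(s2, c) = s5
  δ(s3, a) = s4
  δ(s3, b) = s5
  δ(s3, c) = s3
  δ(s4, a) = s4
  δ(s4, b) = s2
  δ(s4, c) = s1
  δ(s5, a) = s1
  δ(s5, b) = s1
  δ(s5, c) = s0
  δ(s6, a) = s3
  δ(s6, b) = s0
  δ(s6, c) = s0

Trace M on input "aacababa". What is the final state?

s5

s0 --a--> s6
s6 --a--> s3
s3 --c--> s3
s3 --a--> s4
s4 --b--> s2
s2 --a--> s0
s0 --b--> s1
s1 --a--> s5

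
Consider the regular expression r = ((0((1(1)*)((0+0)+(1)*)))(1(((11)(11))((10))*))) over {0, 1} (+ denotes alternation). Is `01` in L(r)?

No split of 01 into u·v has (0((1(1)*)((0+0)+(1)*))) matching u and (1(((11)(11))((10))*)) matching v.

no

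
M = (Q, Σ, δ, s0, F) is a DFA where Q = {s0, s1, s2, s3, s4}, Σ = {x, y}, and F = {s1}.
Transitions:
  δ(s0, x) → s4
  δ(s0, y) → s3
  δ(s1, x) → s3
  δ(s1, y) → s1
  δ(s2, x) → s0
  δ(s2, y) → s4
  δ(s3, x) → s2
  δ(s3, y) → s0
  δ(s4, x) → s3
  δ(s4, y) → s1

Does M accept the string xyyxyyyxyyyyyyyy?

s0 --x--> s4
s4 --y--> s1
s1 --y--> s1
s1 --x--> s3
s3 --y--> s0
s0 --y--> s3
s3 --y--> s0
s0 --x--> s4
s4 --y--> s1
s1 --y--> s1
s1 --y--> s1
s1 --y--> s1
s1 --y--> s1
s1 --y--> s1
s1 --y--> s1
s1 --y--> s1
End in state s1, which is an accepting state.

accepted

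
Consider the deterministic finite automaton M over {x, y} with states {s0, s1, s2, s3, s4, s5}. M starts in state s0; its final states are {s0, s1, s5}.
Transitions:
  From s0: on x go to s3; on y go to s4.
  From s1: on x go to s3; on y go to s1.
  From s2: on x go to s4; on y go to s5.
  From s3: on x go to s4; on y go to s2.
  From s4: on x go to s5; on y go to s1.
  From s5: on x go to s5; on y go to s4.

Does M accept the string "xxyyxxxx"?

accepted

s0 --x--> s3
s3 --x--> s4
s4 --y--> s1
s1 --y--> s1
s1 --x--> s3
s3 --x--> s4
s4 --x--> s5
s5 --x--> s5
End in state s5, which is an accepting state.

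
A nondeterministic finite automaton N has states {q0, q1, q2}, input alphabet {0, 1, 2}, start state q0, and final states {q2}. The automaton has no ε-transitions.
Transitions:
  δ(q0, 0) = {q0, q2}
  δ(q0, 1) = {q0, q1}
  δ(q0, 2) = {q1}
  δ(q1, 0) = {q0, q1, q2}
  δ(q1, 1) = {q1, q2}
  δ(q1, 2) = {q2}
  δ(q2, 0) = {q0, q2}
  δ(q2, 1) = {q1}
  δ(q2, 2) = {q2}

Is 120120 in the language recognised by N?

Start: {q0}
read 1: {q0, q1}
read 2: {q1, q2}
read 0: {q0, q1, q2}
read 1: {q0, q1, q2}
read 2: {q1, q2}
read 0: {q0, q1, q2}
Reachable ∩ accepting = {q2} — nonempty.

accepted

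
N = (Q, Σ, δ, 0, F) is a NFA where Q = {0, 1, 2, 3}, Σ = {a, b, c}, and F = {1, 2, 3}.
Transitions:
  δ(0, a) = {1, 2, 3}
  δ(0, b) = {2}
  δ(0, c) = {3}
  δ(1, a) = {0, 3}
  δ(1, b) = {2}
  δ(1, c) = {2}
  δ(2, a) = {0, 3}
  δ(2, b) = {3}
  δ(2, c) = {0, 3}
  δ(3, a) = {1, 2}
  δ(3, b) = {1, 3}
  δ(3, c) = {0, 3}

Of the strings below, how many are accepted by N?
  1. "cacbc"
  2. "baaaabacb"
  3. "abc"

"cacbc": accepted
"baaaabacb": accepted
"abc": accepted

3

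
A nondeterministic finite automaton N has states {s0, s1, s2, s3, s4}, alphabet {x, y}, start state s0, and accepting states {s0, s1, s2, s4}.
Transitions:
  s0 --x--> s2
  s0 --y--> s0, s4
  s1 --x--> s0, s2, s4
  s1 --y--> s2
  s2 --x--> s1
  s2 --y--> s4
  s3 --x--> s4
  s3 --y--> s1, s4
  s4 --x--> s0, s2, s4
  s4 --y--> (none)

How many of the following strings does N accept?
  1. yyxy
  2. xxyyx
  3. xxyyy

yyxy: accepted
xxyyx: accepted
xxyyy: rejected

2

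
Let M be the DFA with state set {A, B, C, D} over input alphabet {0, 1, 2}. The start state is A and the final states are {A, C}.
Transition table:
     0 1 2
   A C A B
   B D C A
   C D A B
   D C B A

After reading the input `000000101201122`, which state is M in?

A

A --0--> C
C --0--> D
D --0--> C
C --0--> D
D --0--> C
C --0--> D
D --1--> B
B --0--> D
D --1--> B
B --2--> A
A --0--> C
C --1--> A
A --1--> A
A --2--> B
B --2--> A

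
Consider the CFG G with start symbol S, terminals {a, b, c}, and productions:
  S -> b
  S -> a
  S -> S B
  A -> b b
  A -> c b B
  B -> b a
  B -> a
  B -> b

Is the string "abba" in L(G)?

yes

S ⇒ SB ⇒ SBB ⇒ aBB ⇒ abB ⇒ abba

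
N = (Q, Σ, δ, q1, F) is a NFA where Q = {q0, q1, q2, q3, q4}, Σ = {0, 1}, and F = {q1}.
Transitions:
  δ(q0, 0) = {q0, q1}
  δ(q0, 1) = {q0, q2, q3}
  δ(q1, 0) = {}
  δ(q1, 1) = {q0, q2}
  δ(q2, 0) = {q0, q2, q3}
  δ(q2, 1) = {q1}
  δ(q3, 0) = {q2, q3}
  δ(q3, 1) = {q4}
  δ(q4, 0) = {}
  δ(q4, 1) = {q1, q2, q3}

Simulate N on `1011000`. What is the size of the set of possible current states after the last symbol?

4

Start: {q1}
read 1: {q0, q2}
read 0: {q0, q1, q2, q3}
read 1: {q0, q1, q2, q3, q4}
read 1: {q0, q1, q2, q3, q4}
read 0: {q0, q1, q2, q3}
read 0: {q0, q1, q2, q3}
read 0: {q0, q1, q2, q3}
Final reachable set {q0, q1, q2, q3} has 4 states.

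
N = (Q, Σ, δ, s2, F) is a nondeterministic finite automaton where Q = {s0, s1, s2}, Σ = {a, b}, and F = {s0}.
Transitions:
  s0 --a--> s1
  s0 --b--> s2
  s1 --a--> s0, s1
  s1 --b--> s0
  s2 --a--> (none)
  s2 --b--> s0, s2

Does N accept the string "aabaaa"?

rejected

Start: {s2}
read a: {}
The reachable set is empty and stays empty for the remaining 5 symbols.
Reachable ∩ accepting = {} — empty.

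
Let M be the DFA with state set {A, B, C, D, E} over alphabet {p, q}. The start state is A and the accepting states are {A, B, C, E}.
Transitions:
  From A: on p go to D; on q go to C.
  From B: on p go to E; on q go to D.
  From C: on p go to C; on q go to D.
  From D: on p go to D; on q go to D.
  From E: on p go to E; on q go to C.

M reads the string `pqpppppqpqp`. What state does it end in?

D

A --p--> D
D --q--> D
D --p--> D
D --p--> D
D --p--> D
D --p--> D
D --p--> D
D --q--> D
D --p--> D
D --q--> D
D --p--> D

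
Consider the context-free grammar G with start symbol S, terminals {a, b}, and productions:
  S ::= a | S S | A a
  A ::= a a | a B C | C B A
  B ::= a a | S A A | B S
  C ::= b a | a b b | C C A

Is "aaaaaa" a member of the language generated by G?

yes

S ⇒ SS ⇒ AaS ⇒ aaaS ⇒ aaaAa ⇒ aaaaaa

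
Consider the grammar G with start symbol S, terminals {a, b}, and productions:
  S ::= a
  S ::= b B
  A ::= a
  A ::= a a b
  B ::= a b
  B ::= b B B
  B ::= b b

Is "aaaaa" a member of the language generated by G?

no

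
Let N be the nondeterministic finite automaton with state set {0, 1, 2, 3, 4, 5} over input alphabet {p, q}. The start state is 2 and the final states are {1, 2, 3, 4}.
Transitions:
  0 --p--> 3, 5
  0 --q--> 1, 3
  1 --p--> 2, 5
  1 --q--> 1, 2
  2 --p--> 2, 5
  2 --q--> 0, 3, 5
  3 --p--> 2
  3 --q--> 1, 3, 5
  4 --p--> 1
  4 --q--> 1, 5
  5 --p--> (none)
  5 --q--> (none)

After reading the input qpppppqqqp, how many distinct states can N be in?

Start: {2}
read q: {0, 3, 5}
read p: {2, 3, 5}
read p: {2, 5}
read p: {2, 5}
read p: {2, 5}
read p: {2, 5}
read q: {0, 3, 5}
read q: {1, 3, 5}
read q: {1, 2, 3, 5}
read p: {2, 5}
Final reachable set {2, 5} has 2 states.

2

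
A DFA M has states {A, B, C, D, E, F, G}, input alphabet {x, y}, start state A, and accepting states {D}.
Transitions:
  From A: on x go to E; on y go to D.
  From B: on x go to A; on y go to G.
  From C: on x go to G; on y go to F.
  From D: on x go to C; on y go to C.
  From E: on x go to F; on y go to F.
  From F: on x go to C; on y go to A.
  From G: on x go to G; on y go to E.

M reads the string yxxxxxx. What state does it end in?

G

A --y--> D
D --x--> C
C --x--> G
G --x--> G
G --x--> G
G --x--> G
G --x--> G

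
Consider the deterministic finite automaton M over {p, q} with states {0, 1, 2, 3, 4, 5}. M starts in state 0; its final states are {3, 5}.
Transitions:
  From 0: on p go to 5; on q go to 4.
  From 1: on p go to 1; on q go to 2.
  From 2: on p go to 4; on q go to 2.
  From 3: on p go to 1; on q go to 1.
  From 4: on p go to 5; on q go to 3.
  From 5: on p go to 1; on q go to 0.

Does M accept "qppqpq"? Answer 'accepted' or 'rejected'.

0 --q--> 4
4 --p--> 5
5 --p--> 1
1 --q--> 2
2 --p--> 4
4 --q--> 3
End in state 3, which is an accepting state.

accepted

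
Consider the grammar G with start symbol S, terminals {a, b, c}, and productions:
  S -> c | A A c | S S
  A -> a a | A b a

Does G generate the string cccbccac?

no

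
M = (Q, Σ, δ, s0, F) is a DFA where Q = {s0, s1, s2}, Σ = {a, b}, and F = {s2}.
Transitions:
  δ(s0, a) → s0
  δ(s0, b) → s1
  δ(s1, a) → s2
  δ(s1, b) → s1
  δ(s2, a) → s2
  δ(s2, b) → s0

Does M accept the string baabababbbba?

accepted

s0 --b--> s1
s1 --a--> s2
s2 --a--> s2
s2 --b--> s0
s0 --a--> s0
s0 --b--> s1
s1 --a--> s2
s2 --b--> s0
s0 --b--> s1
s1 --b--> s1
s1 --b--> s1
s1 --a--> s2
End in state s2, which is an accepting state.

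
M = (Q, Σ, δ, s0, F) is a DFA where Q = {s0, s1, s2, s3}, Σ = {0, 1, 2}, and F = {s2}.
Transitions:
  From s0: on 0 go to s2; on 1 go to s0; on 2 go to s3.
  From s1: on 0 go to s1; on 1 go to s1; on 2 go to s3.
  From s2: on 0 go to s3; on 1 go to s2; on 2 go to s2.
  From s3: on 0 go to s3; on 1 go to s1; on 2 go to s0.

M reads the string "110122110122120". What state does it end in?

s0 --1--> s0
s0 --1--> s0
s0 --0--> s2
s2 --1--> s2
s2 --2--> s2
s2 --2--> s2
s2 --1--> s2
s2 --1--> s2
s2 --0--> s3
s3 --1--> s1
s1 --2--> s3
s3 --2--> s0
s0 --1--> s0
s0 --2--> s3
s3 --0--> s3

s3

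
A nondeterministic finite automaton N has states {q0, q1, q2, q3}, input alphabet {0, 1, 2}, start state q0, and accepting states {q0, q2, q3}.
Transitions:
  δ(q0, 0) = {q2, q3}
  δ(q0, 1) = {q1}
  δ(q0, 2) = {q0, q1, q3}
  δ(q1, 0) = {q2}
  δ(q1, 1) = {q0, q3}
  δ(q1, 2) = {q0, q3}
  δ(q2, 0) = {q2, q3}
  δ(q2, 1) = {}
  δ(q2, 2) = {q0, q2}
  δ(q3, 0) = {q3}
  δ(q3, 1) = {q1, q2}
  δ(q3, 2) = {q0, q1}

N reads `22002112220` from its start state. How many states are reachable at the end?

2

Start: {q0}
read 2: {q0, q1, q3}
read 2: {q0, q1, q3}
read 0: {q2, q3}
read 0: {q2, q3}
read 2: {q0, q1, q2}
read 1: {q0, q1, q3}
read 1: {q0, q1, q2, q3}
read 2: {q0, q1, q2, q3}
read 2: {q0, q1, q2, q3}
read 2: {q0, q1, q2, q3}
read 0: {q2, q3}
Final reachable set {q2, q3} has 2 states.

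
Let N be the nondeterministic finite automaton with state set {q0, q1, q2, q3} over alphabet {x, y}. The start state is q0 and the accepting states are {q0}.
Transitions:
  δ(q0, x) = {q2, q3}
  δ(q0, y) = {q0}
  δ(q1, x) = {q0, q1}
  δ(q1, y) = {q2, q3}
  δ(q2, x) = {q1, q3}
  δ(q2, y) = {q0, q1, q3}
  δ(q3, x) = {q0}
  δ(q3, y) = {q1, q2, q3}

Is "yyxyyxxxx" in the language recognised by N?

accepted

Start: {q0}
read y: {q0}
read y: {q0}
read x: {q2, q3}
read y: {q0, q1, q2, q3}
read y: {q0, q1, q2, q3}
read x: {q0, q1, q2, q3}
read x: {q0, q1, q2, q3}
read x: {q0, q1, q2, q3}
read x: {q0, q1, q2, q3}
Reachable ∩ accepting = {q0} — nonempty.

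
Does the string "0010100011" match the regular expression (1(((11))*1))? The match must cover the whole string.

No split of 0010100011 into u·v has 1 matching u and (((11))*1) matching v.

no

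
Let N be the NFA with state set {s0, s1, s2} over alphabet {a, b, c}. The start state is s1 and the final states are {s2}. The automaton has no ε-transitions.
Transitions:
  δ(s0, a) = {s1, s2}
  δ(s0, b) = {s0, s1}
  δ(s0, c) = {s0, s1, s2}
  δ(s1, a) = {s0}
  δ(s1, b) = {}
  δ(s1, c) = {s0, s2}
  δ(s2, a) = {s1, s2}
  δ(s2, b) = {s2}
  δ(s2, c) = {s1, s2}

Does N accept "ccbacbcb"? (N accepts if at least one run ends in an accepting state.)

accepted

Start: {s1}
read c: {s0, s2}
read c: {s0, s1, s2}
read b: {s0, s1, s2}
read a: {s0, s1, s2}
read c: {s0, s1, s2}
read b: {s0, s1, s2}
read c: {s0, s1, s2}
read b: {s0, s1, s2}
Reachable ∩ accepting = {s2} — nonempty.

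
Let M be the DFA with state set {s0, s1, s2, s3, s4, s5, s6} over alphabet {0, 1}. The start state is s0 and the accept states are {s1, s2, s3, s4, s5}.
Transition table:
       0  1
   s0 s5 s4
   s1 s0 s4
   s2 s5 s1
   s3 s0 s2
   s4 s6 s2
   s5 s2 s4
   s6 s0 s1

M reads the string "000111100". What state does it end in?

s0 --0--> s5
s5 --0--> s2
s2 --0--> s5
s5 --1--> s4
s4 --1--> s2
s2 --1--> s1
s1 --1--> s4
s4 --0--> s6
s6 --0--> s0

s0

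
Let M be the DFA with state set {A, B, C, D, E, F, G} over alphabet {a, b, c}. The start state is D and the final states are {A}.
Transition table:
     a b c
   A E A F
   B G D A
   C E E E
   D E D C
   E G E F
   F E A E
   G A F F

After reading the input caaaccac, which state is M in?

D --c--> C
C --a--> E
E --a--> G
G --a--> A
A --c--> F
F --c--> E
E --a--> G
G --c--> F

F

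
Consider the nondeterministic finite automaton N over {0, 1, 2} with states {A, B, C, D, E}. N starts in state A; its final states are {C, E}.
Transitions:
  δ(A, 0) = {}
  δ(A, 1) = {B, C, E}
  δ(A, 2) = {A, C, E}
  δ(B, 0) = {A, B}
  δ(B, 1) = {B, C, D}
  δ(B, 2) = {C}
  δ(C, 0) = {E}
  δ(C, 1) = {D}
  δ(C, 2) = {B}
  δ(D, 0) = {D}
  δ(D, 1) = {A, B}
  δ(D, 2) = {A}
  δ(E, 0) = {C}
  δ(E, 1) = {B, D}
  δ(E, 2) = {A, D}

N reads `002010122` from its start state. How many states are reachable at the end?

Start: {A}
read 0: {}
The reachable set is empty and stays empty for the remaining 8 symbols.
Final reachable set {} has 0 states.

0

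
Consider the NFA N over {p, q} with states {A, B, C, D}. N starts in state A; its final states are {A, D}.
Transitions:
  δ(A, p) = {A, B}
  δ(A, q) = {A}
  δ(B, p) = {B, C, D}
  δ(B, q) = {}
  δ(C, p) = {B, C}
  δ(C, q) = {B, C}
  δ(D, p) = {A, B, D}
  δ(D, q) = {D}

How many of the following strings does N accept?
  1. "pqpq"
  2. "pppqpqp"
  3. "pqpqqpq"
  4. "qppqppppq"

4

"pqpq": accepted
"pppqpqp": accepted
"pqpqqpq": accepted
"qppqppppq": accepted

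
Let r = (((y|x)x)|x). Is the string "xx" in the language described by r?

The left alternative ((y|x)x) matches xx.

yes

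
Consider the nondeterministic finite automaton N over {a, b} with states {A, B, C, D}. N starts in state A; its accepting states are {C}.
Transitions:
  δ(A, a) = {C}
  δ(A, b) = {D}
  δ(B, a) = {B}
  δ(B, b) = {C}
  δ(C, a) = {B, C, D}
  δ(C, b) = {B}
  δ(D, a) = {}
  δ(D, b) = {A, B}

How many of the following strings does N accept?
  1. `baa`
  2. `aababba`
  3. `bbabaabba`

`baa`: rejected
`aababba`: accepted
`bbabaabba`: accepted

2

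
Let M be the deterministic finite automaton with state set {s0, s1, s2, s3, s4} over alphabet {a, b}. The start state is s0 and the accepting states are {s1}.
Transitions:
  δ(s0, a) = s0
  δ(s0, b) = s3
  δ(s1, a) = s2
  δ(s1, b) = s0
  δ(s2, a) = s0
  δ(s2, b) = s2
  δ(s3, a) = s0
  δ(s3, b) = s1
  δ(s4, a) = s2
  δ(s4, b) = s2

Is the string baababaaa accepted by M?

s0 --b--> s3
s3 --a--> s0
s0 --a--> s0
s0 --b--> s3
s3 --a--> s0
s0 --b--> s3
s3 --a--> s0
s0 --a--> s0
s0 --a--> s0
End in state s0, which is not an accepting state.

rejected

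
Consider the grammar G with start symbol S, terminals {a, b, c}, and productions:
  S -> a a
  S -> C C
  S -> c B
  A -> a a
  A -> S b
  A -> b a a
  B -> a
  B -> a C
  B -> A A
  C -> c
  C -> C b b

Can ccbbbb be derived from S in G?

S ⇒ CC ⇒ cC ⇒ cCbb ⇒ cCbbbb ⇒ ccbbbb

yes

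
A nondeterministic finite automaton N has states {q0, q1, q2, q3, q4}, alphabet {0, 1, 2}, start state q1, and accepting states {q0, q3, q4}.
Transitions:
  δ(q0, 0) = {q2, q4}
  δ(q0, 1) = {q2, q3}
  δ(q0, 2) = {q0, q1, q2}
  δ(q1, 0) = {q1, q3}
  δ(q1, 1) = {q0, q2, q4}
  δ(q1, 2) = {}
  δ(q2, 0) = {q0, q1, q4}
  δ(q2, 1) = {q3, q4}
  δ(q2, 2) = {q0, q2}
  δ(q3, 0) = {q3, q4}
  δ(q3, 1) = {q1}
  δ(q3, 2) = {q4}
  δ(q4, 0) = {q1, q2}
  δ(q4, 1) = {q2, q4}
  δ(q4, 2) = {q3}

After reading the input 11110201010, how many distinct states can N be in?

5

Start: {q1}
read 1: {q0, q2, q4}
read 1: {q2, q3, q4}
read 1: {q1, q2, q3, q4}
read 1: {q0, q1, q2, q3, q4}
read 0: {q0, q1, q2, q3, q4}
read 2: {q0, q1, q2, q3, q4}
read 0: {q0, q1, q2, q3, q4}
read 1: {q0, q1, q2, q3, q4}
read 0: {q0, q1, q2, q3, q4}
read 1: {q0, q1, q2, q3, q4}
read 0: {q0, q1, q2, q3, q4}
Final reachable set {q0, q1, q2, q3, q4} has 5 states.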